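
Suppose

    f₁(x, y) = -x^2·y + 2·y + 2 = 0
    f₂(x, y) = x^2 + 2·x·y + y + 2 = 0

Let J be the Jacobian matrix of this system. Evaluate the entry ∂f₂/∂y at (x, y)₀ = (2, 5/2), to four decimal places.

5.0000

∂f₂/∂y = 2·x + 1.
At (2, 5/2) this is 5.0000.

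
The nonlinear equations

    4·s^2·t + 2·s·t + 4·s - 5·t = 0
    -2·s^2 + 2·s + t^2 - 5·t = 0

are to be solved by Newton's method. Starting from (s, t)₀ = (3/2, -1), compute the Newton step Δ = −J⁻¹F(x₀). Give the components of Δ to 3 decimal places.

(0.250, 0.500)

At (3/2, -1): F = (-1.000, 4.500).
Jacobian J = [[8·s·t + 2·t + 4, 4·s^2 + 2·s - 5], [-4·s + 2, 2·t - 5]].
At the point, J = [[-10.000, 7.000], [-4.000, -7.000]] (det J = 98.000).
Solving J·Δ = −F gives Δ = (0.250, 0.500).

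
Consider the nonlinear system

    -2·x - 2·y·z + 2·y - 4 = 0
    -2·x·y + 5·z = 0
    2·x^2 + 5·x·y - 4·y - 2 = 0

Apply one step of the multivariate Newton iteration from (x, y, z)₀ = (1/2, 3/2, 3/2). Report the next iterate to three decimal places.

(0.579, -0.500, -0.053)

At (1/2, 3/2, 3/2): F = (-6.500, 6.000, -3.750).
Jacobian J = [[-2, -2·z + 2, -2·y], [-2·y, -2·x, 5], [4·x + 5·y, 5·x - 4, 0]].
At the point, J = [[-2.000, -1.000, -3.000], [-3.000, -1.000, 5.000], [9.500, -1.500, 0.000]] (det J = -104.500).
Solving J·Δ = −F gives Δ = (0.079, -2.000, -1.553).
Then the next iterate is (x, y, z)₁ = (0.579, -0.500, -0.053).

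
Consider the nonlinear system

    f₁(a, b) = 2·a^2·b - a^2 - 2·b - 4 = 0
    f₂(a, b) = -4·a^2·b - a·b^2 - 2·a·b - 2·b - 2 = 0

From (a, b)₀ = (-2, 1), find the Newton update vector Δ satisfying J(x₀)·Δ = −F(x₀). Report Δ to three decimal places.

At (-2, 1): F = (-2.000, -14.000).
Jacobian J = [[4·a·b - 2·a, 2·a^2 - 2], [-8·a·b - b^2 - 2·b, -4·a^2 - 2·a·b - 2·a - 2]].
At the point, J = [[-4.000, 6.000], [13.000, -10.000]] (det J = -38.000).
Solving J·Δ = −F gives Δ = (2.737, 2.158).

(2.737, 2.158)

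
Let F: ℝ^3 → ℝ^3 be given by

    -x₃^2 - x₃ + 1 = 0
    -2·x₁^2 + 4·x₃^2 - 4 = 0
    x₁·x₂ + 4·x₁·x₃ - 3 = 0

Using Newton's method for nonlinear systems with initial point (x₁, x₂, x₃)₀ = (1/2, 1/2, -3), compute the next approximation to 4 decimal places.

(4.2500, 100.2500, -2.0000)

At (1/2, 1/2, -3): F = (-5.0000, 31.5000, -8.7500).
Jacobian J = [[0, 0, -2·x₃ - 1], [-4·x₁, 0, 8·x₃], [x₂ + 4·x₃, x₁, 4·x₁]].
At the point, J = [[0.0000, 0.0000, 5.0000], [-2.0000, 0.0000, -24.0000], [-11.5000, 0.5000, 2.0000]] (det J = -5.0000).
Solving J·Δ = −F gives Δ = (3.7500, 99.7500, 1.0000).
Then the next iterate is (x₁, x₂, x₃)₁ = (4.2500, 100.2500, -2.0000).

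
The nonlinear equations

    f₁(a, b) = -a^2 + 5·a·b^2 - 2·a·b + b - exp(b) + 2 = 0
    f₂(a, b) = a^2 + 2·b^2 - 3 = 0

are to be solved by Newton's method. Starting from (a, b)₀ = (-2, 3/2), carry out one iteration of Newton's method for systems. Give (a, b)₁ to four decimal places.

(-1.2514, 1.0824)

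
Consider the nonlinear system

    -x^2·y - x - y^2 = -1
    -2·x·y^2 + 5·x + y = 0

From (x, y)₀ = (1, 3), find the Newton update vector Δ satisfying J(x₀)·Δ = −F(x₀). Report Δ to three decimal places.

(4.429, -6.143)

At (1, 3): F = (-12.000, -10.000).
Jacobian J = [[-2·x·y - 1, -x^2 - 2·y], [-2·y^2 + 5, -4·x·y + 1]].
At the point, J = [[-7.000, -7.000], [-13.000, -11.000]] (det J = -14.000).
Solving J·Δ = −F gives Δ = (4.429, -6.143).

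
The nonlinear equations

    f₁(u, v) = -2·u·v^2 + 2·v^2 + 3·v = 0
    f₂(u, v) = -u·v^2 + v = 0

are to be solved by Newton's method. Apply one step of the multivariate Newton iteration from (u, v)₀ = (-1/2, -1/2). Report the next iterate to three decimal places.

At (-1/2, -1/2): F = (-0.750, -0.375).
Jacobian J = [[-2·v^2, -4·u·v + 4·v + 3], [-v^2, -2·u·v + 1]].
At the point, J = [[-0.500, 0.000], [-0.250, 0.500]] (det J = -0.250).
Solving J·Δ = −F gives Δ = (-1.500, 0.000).
Then the next iterate is (u, v)₁ = (-2.000, -0.500).

(-2.000, -0.500)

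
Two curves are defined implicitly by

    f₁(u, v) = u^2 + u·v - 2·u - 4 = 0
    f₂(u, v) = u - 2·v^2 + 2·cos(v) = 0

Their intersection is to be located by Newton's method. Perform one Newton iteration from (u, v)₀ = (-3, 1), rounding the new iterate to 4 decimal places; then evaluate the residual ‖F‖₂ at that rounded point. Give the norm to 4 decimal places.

1.3023

At (-3, 1): F = (8.0000, -3.919395).
Jacobian J = [[2·u + v - 2, u], [1, -4·v - 2·sin(v)]].
At the point, J = [[-7.0000, -3.0000], [1.0000, -5.682942]] (det J = 42.780594).
Solving J·Δ = −F gives Δ = (1.3376, -0.4543).
Then the next iterate is (u, v)₁ = (-1.6624, 0.5457).
Re-evaluating at (-1.6624, 0.5457): F = (1.181202, -0.548449), so ‖F‖₂ = 1.3023.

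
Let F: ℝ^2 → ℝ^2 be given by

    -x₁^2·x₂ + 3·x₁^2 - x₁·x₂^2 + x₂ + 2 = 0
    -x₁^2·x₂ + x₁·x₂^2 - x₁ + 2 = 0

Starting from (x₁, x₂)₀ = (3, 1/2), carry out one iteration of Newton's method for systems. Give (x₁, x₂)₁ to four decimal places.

(1.4759, 0.6609)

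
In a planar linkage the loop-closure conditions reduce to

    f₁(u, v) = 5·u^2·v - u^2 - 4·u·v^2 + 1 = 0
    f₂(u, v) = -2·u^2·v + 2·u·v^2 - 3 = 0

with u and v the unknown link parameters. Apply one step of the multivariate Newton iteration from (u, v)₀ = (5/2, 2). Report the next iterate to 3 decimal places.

(1.972, 2.222)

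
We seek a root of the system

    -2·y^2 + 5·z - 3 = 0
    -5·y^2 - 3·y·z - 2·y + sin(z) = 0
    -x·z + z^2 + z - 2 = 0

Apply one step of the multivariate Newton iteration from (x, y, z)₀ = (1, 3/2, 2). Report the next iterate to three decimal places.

(-0.651, 0.812, 0.674)

At (1, 3/2, 2): F = (2.500, -22.34070, 2.000).
Jacobian J = [[0, -4·y, 5], [0, -10·y - 3·z - 2, -3·y + cos(z)], [-z, 0, -x + 2·z + 1]].
At the point, J = [[0.000, -6.000, 5.000], [0.000, -23.000, -4.91615], [-2.000, 0.000, 4.000]] (det J = -288.99376).
Solving J·Δ = −F gives Δ = (-1.651, -0.688, -1.326).
Then the next iterate is (x, y, z)₁ = (-0.651, 0.812, 0.674).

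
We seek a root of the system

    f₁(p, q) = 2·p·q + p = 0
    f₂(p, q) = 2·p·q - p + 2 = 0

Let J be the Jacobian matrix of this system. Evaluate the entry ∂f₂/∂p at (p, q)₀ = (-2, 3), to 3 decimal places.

5.000

∂f₂/∂p = 2·q - 1.
At (-2, 3) this is 5.000.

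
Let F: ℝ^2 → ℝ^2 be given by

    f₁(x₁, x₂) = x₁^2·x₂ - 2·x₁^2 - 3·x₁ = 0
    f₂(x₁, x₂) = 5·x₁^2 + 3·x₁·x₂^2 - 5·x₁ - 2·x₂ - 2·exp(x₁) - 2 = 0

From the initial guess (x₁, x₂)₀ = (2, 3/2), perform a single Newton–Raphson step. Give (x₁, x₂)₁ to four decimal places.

At (2, 3/2): F = (-8.0000, 3.721888).
Jacobian J = [[2·x₁·x₂ - 4·x₁ - 3, x₁^2], [10·x₁ + 3·x₂^2 - 2·exp(x₁) - 5, 6·x₁·x₂ - 2]].
At the point, J = [[-5.0000, 4.0000], [6.971888, 16.0000]] (det J = -107.887551).
Solving J·Δ = −F gives Δ = (-1.3244, 0.3445).
Then the next iterate is (x₁, x₂)₁ = (0.6756, 1.8445).

(0.6756, 1.8445)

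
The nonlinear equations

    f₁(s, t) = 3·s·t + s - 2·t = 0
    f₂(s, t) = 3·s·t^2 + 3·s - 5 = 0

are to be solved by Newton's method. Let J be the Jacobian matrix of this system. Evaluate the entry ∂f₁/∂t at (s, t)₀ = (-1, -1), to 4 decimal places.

∂f₁/∂t = 3·s - 2.
At (-1, -1) this is -5.0000.

-5.0000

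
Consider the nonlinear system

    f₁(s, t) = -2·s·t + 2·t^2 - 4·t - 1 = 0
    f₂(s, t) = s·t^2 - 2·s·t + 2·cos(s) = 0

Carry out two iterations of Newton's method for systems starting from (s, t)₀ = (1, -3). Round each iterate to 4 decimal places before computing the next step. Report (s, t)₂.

At (1, -3): F = (35.0000, 16.080605).
Jacobian J = [[-2·t, -2·s + 4·t - 4], [t^2 - 2·t - 2·sin(s), 2·s·t - 2·s]].
At the point, J = [[6.0000, -18.0000], [13.317058, -8.0000]] (det J = 191.707045).
Solving J·Δ = −F gives Δ = (-0.0493, 1.9280).
Then the next iterate is (s, t)₁ = (0.9507, -1.0720).
Round to (0.9507, -1.0720) and repeat: F = (7.624669, 4.293057), J = [[2.1440, -10.1894], [1.665539, -3.939701]].
Δ = (-1.6078, 0.4100), so (s, t)₂ = (-0.6571, -0.6620).

(-0.6571, -0.6620)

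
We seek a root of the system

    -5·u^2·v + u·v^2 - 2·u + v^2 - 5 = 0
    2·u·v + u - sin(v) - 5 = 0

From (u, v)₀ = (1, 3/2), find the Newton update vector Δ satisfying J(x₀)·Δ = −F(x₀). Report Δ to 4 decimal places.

(-0.5329, 2.1402)

At (1, 3/2): F = (-10.0000, -1.997495).
Jacobian J = [[-10·u·v + v^2 - 2, -5·u^2 + 2·u·v + 2·v], [2·v + 1, 2·u - cos(v)]].
At the point, J = [[-14.7500, 1.0000], [4.0000, 1.929263]] (det J = -32.456626).
Solving J·Δ = −F gives Δ = (-0.5329, 2.1402).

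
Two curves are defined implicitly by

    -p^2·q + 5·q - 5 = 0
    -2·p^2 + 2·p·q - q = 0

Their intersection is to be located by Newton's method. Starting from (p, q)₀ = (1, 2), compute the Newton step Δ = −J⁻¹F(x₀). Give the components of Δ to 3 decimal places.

At (1, 2): F = (3.000, 0.000).
Jacobian J = [[-2·p·q, -p^2 + 5], [-4·p + 2·q, 2·p - 1]].
At the point, J = [[-4.000, 4.000], [0.000, 1.000]] (det J = -4.000).
Solving J·Δ = −F gives Δ = (0.750, 0.000).

(0.750, 0.000)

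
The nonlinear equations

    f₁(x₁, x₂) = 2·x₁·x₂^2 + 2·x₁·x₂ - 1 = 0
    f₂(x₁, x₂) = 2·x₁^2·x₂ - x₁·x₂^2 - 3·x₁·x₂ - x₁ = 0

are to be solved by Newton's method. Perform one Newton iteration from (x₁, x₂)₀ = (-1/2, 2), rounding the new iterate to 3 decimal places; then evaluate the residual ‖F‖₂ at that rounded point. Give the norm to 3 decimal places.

3.000

At (-1/2, 2): F = (-7.000, 6.500).
Jacobian J = [[2·x₂^2 + 2·x₂, 4·x₁·x₂ + 2·x₁], [4·x₁·x₂ - x₂^2 - 3·x₂ - 1, 2·x₁^2 - 2·x₁·x₂ - 3·x₁]].
At the point, J = [[12.000, -5.000], [-15.000, 4.000]] (det J = -27.000).
Solving J·Δ = −F gives Δ = (0.167, -1.000).
Then the next iterate is (x₁, x₂)₁ = (-0.333, 1.000).
Re-evaluating at (-0.333, 1.000): F = (-2.332, 1.88678), so ‖F‖₂ = 3.000.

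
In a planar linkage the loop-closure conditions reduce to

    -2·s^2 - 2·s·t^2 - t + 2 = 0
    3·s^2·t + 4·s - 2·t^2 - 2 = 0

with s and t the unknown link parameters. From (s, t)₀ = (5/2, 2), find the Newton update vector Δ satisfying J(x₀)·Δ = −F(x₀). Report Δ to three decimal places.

At (5/2, 2): F = (-32.500, 37.500).
Jacobian J = [[-4·s - 2·t^2, -4·s·t - 1], [6·s·t + 4, 3·s^2 - 4·t]].
At the point, J = [[-18.000, -21.000], [34.000, 10.750]] (det J = 520.500).
Solving J·Δ = −F gives Δ = (-0.842, -0.826).

(-0.842, -0.826)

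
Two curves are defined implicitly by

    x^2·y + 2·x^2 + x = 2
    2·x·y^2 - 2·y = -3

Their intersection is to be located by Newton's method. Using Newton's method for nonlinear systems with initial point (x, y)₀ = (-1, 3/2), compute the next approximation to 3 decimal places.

At (-1, 3/2): F = (0.500, -4.500).
Jacobian J = [[2·x·y + 4·x + 1, x^2], [2·y^2, 4·x·y - 2]].
At the point, J = [[-6.000, 1.000], [4.500, -8.000]] (det J = 43.500).
Solving J·Δ = −F gives Δ = (-0.011, -0.569).
Then the next iterate is (x, y)₁ = (-1.011, 0.931).

(-1.011, 0.931)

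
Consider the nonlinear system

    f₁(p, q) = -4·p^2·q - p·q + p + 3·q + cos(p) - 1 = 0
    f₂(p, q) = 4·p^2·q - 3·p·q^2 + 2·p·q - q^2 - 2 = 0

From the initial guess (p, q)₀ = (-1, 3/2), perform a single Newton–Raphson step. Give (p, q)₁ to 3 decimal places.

At (-1, 3/2): F = (-1.45970, 5.500).
Jacobian J = [[-8·p·q - q - sin(p) + 1, -4·p^2 - p + 3], [8·p·q - 3·q^2 + 2·q, 4·p^2 - 6·p·q + 2·p - 2·q]].
At the point, J = [[12.34147, 0.000], [-15.750, 8.000]] (det J = 98.73177).
Solving J·Δ = −F gives Δ = (0.118, -0.455).
Then the next iterate is (p, q)₁ = (-0.882, 1.045).

(-0.882, 1.045)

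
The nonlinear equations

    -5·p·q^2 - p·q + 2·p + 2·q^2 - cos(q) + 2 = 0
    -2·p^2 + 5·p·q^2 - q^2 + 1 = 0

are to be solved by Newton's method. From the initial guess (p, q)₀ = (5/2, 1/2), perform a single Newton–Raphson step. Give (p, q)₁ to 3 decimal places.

At (5/2, 1/2): F = (2.24742, -8.625).
Jacobian J = [[-5·q^2 - q + 2, -10·p·q - p + 4·q + sin(q)], [-4·p + 5·q^2, 10·p·q - 2·q]].
At the point, J = [[0.250, -12.52057], [-8.750, 11.500]] (det J = -106.68003).
Solving J·Δ = −F gives Δ = (-0.770, 0.164).
Then the next iterate is (p, q)₁ = (1.730, 0.664).

(1.730, 0.664)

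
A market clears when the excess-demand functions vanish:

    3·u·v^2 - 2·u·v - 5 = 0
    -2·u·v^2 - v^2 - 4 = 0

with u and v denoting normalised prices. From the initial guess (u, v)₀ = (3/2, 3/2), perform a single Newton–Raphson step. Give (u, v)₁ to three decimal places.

At (3/2, 3/2): F = (0.625, -13.000).
Jacobian J = [[3·v^2 - 2·v, 6·u·v - 2·u], [-2·v^2, -4·u·v - 2·v]].
At the point, J = [[3.750, 10.500], [-4.500, -12.000]] (det J = 2.250).
Solving J·Δ = −F gives Δ = (-57.333, 20.417).
Then the next iterate is (u, v)₁ = (-55.833, 21.917).

(-55.833, 21.917)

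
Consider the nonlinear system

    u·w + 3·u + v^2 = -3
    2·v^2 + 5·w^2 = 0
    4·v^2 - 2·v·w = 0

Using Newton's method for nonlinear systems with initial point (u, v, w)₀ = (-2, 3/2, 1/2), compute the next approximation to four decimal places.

At (-2, 3/2, 1/2): F = (-1.7500, 5.7500, 7.5000).
Jacobian J = [[w + 3, 2·v, u], [0, 4·v, 10·w], [0, 8·v - 2·w, -2·v]].
At the point, J = [[3.5000, 3.0000, -2.0000], [0.0000, 6.0000, 5.0000], [0.0000, 11.0000, -3.0000]] (det J = -255.5000).
Solving J·Δ = −F gives Δ = (1.0000, -0.7500, -0.2500).
Then the next iterate is (u, v, w)₁ = (-1.0000, 0.7500, 0.2500).

(-1.0000, 0.7500, 0.2500)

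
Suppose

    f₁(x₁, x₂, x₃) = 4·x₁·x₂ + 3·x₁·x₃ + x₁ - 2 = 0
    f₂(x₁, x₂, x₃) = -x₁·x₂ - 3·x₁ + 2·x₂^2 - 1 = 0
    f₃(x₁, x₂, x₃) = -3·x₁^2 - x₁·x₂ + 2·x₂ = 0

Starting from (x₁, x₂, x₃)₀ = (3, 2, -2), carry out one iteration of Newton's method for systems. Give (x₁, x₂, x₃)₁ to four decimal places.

At (3, 2, -2): F = (7.0000, -8.0000, -29.0000).
Jacobian J = [[4·x₂ + 3·x₃ + 1, 4·x₁, 3·x₁], [-x₂ - 3, -x₁ + 4·x₂, 0], [-6·x₁ - x₂, -x₁ + 2, 0]].
At the point, J = [[3.0000, 12.0000, 9.0000], [-5.0000, 5.0000, 0.0000], [-20.0000, -1.0000, 0.0000]] (det J = 945.0000).
Solving J·Δ = −F gives Δ = (-1.4571, 0.1429, -0.4825).
Then the next iterate is (x₁, x₂, x₃)₁ = (1.5429, 2.1429, -2.4825).

(1.5429, 2.1429, -2.4825)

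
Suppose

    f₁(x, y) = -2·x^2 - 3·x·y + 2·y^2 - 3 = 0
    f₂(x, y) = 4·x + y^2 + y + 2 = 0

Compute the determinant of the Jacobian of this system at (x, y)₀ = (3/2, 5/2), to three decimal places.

J = [[-4·x - 3·y, -3·x + 4·y], [4, 2·y + 1]].
At the point, J = [[-13.500, 5.500], [4.000, 6.000]].
det J = -103.000.

-103.000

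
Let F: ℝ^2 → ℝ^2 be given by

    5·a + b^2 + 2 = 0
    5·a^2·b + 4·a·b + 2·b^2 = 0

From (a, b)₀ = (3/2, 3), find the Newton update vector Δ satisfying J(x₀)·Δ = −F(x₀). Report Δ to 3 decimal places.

At (3/2, 3): F = (18.500, 69.750).
Jacobian J = [[5, 2·b], [10·a·b + 4·b, 5·a^2 + 4·a + 4·b]].
At the point, J = [[5.000, 6.000], [57.000, 29.250]] (det J = -195.750).
Solving J·Δ = −F gives Δ = (0.626, -3.605).

(0.626, -3.605)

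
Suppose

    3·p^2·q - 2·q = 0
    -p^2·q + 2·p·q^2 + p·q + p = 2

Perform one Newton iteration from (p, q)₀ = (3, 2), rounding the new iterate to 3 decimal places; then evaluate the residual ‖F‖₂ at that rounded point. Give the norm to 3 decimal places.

14.976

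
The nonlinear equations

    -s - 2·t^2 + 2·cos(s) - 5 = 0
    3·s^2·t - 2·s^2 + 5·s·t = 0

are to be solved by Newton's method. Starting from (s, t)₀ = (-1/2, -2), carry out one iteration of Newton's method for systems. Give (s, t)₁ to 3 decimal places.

At (-1/2, -2): F = (-10.74483, 3.000).
Jacobian J = [[-2·sin(s) - 1, -4·t], [6·s·t - 4·s + 5·t, 3·s^2 + 5·s]].
At the point, J = [[-0.04115, 8.000], [-2.000, -1.750]] (det J = 16.07201).
Solving J·Δ = −F gives Δ = (0.323, 1.345).
Then the next iterate is (s, t)₁ = (-0.177, -0.655).

(-0.177, -0.655)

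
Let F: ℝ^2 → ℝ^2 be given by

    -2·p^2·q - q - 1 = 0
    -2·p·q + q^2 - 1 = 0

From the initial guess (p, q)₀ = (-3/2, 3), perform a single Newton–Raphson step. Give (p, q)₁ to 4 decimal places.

(-1.0039, 1.4419)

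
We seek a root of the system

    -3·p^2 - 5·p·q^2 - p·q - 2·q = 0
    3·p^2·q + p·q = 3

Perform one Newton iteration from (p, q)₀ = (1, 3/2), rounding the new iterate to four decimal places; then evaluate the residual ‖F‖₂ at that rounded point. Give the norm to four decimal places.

At (1, 3/2): F = (-18.7500, 3.0000).
Jacobian J = [[-6·p - 5·q^2 - q, -10·p·q - p - 2], [6·p·q + q, 3·p^2 + p]].
At the point, J = [[-18.7500, -18.0000], [10.5000, 4.0000]] (det J = 114.0000).
Solving J·Δ = −F gives Δ = (0.1842, -1.2336).
Then the next iterate is (p, q)₁ = (1.1842, 0.2664).
Re-evaluating at (1.1842, 0.2664): F = (-5.475467, -1.563787), so ‖F‖₂ = 5.6944.

5.6944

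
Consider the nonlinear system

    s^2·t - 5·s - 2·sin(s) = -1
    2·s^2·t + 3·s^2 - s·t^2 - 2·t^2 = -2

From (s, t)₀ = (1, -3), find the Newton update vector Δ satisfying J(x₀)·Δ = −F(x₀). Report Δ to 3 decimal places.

At (1, -3): F = (-8.68294, -28.000).
Jacobian J = [[2·s·t - 2·cos(s) - 5, s^2], [4·s·t + 6·s - t^2, 2·s^2 - 2·s·t - 4·t]].
At the point, J = [[-12.08060, 1.000], [-15.000, 20.000]] (det J = -226.61209).
Solving J·Δ = −F gives Δ = (-0.643, 0.918).

(-0.643, 0.918)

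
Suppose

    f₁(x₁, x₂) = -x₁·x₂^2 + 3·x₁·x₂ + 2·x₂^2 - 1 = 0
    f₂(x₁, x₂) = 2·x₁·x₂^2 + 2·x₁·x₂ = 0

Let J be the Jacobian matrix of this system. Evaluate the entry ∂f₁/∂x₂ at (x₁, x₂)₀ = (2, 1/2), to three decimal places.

6.000

∂f₁/∂x₂ = -2·x₁·x₂ + 3·x₁ + 4·x₂.
At (2, 1/2) this is 6.000.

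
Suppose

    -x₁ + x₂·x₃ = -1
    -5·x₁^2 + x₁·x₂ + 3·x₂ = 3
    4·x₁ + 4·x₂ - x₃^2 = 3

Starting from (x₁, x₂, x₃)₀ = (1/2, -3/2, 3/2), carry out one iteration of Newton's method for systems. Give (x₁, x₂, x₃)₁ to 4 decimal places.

At (1/2, -3/2, 3/2): F = (-1.7500, -9.5000, -9.2500).
Jacobian J = [[-1, x₃, x₂], [-10·x₁ + x₂, x₁ + 3, 0], [4, 4, -2·x₃]].
At the point, J = [[-1.0000, 1.5000, -1.5000], [-6.5000, 3.5000, 0.0000], [4.0000, 4.0000, -3.0000]] (det J = 41.2500).
Solving J·Δ = −F gives Δ = (0.3864, 3.4318, 2.0076).
Then the next iterate is (x₁, x₂, x₃)₁ = (0.8864, 1.9318, 3.5076).

(0.8864, 1.9318, 3.5076)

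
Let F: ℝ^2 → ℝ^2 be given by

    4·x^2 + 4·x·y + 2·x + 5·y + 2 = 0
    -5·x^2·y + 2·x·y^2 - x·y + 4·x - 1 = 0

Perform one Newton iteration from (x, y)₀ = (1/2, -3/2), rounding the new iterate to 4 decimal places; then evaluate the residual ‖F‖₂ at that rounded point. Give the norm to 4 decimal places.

At (1/2, -3/2): F = (-6.5000, 5.8750).
Jacobian J = [[8·x + 4·y + 2, 4·x + 5], [-10·x·y + 2·y^2 - y + 4, -5·x^2 + 4·x·y - x]].
At the point, J = [[0.0000, 7.0000], [17.5000, -4.7500]] (det J = -122.5000).
Solving J·Δ = −F gives Δ = (-0.0837, 0.9286).
Then the next iterate is (x, y)₁ = (0.4163, -0.5714).
Re-evaluating at (0.4163, -0.5714): F = (-0.282673, 1.670050), so ‖F‖₂ = 1.6938.

1.6938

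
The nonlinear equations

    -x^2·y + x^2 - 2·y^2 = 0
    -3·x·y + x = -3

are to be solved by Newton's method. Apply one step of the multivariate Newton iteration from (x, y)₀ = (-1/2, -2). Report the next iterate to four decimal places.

At (-1/2, -2): F = (-7.2500, -0.5000).
Jacobian J = [[-2·x·y + 2·x, -x^2 - 4·y], [-3·y + 1, -3·x]].
At the point, J = [[-3.0000, 7.7500], [7.0000, 1.5000]] (det J = -58.7500).
Solving J·Δ = −F gives Δ = (-0.1191, 0.8894).
Then the next iterate is (x, y)₁ = (-0.6191, -1.1106).

(-0.6191, -1.1106)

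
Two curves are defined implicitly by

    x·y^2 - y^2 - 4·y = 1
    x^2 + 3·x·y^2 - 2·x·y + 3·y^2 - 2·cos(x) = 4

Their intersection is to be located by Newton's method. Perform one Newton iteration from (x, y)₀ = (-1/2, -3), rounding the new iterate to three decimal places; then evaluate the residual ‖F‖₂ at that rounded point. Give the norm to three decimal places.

At (-1/2, -3): F = (-2.500, 4.99483).
Jacobian J = [[y^2, 2·x·y - 2·y - 4], [2·x + 3·y^2 - 2·y + 2·sin(x), 6·x·y - 2·x + 6·y]].
At the point, J = [[9.000, 5.000], [31.04115, -8.000]] (det J = -227.20574).
Solving J·Δ = −F gives Δ = (-0.022, 0.539).
Then the next iterate is (x, y)₁ = (-0.522, -2.461).
Re-evaluating at (-0.522, -2.461): F = (-0.37402, 0.65460), so ‖F‖₂ = 0.754.

0.754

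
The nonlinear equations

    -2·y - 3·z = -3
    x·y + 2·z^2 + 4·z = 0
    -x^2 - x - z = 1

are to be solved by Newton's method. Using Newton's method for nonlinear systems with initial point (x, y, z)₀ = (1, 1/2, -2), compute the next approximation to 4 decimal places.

At (1, 1/2, -2): F = (8.0000, 0.5000, -1.0000).
Jacobian J = [[0, -2, -3], [y, x, 4·z + 4], [-2·x - 1, 0, -1]].
At the point, J = [[0.0000, -2.0000, -3.0000], [0.5000, 1.0000, -4.0000], [-3.0000, 0.0000, -1.0000]] (det J = -34.0000).
Solving J·Δ = −F gives Δ = (-0.5882, 2.8529, 0.7647).
Then the next iterate is (x, y, z)₁ = (0.4118, 3.3529, -1.2353).

(0.4118, 3.3529, -1.2353)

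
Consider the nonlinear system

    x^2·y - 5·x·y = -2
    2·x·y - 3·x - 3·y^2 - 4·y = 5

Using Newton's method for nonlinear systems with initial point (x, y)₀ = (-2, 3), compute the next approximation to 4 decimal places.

At (-2, 3): F = (44.0000, -50.0000).
Jacobian J = [[2·x·y - 5·y, x^2 - 5·x], [2·y - 3, 2·x - 6·y - 4]].
At the point, J = [[-27.0000, 14.0000], [3.0000, -26.0000]] (det J = 660.0000).
Solving J·Δ = −F gives Δ = (0.6727, -1.8455).
Then the next iterate is (x, y)₁ = (-1.3273, 1.1545).

(-1.3273, 1.1545)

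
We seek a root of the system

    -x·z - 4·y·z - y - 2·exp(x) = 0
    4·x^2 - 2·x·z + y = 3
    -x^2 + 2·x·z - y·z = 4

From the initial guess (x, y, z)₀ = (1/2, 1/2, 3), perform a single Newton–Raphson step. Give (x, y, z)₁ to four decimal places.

At (1/2, 1/2, 3): F = (-11.297443, -4.5000, -2.7500).
Jacobian J = [[-z - 2·exp(x), -4·z - 1, -x - 4·y], [8·x - 2·z, 1, -2·x], [-2·x + 2·z, -z, 2·x - y]].
At the point, J = [[-6.297443, -13.0000, -2.5000], [-2.0000, 1.0000, -1.0000], [5.0000, -3.0000, 0.5000]] (det J = 65.243606).
Solving J·Δ = −F gives Δ = (1.1860, -0.1023, -6.9744).
Then the next iterate is (x, y, z)₁ = (1.6860, 0.3977, -3.9744).

(1.6860, 0.3977, -3.9744)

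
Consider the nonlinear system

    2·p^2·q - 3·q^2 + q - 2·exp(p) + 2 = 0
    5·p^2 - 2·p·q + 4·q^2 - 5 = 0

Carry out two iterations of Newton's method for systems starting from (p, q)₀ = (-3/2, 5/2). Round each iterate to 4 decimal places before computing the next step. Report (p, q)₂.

At (-3/2, 5/2): F = (-3.446260, 38.7500).
Jacobian J = [[4·p·q - 2·exp(p), 2·p^2 - 6·q + 1], [10·p - 2·q, -2·p + 8·q]].
At the point, J = [[-15.446260, -9.5000], [-20.0000, 23.0000]] (det J = -545.263987).
Solving J·Δ = −F gives Δ = (0.5298, -1.2241).
Then the next iterate is (p, q)₁ = (-0.9702, 1.2759).
Round to (-0.9702, 1.2759) and repeat: F = (0.036102, 8.693880), J = [[-5.709527, -4.772824], [-12.2538, 12.1476]].
Δ = (0.3280, -0.3848), so (p, q)₂ = (-0.6422, 0.8911).

(-0.6422, 0.8911)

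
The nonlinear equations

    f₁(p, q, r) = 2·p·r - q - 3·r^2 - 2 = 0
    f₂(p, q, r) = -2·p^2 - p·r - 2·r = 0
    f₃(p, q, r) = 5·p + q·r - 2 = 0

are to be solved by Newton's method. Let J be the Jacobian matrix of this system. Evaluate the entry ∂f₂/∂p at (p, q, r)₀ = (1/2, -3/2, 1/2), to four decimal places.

∂f₂/∂p = -4·p - r.
At (1/2, -3/2, 1/2) this is -2.5000.

-2.5000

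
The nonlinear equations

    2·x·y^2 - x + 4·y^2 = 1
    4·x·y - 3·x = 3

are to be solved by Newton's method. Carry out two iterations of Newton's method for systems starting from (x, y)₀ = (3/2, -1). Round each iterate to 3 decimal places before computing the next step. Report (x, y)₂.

At (3/2, -1): F = (4.500, -13.500).
Jacobian J = [[2·y^2 - 1, 4·x·y + 8·y], [4·y - 3, 4·x]].
At the point, J = [[1.000, -14.000], [-7.000, 6.000]] (det J = -92.000).
Solving J·Δ = −F gives Δ = (-1.761, 0.196).
Then the next iterate is (x, y)₁ = (-0.261, -0.804).
Round to (-0.261, -0.804) and repeat: F = (1.50923, -1.37762), J = [[0.29283, -5.59262], [-6.216, -1.044]].
Δ = (-0.265, 0.256), so (x, y)₂ = (-0.526, -0.548).

(-0.526, -0.548)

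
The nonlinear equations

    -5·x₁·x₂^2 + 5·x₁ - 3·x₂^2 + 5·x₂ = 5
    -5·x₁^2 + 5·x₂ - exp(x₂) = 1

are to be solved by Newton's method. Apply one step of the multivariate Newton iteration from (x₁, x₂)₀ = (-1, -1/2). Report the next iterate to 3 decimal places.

(-2.878, 5.848)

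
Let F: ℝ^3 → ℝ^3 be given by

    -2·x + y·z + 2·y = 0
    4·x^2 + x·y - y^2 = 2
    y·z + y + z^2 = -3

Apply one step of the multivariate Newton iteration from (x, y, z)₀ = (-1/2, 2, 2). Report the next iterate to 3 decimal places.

(-0.300, 0.578, 0.544)

At (-1/2, 2, 2): F = (9.000, -6.000, 13.000).
Jacobian J = [[-2, z + 2, y], [8·x + y, x - 2·y, 0], [0, z + 1, y + 2·z]].
At the point, J = [[-2.000, 4.000, 2.000], [-2.000, -4.500, 0.000], [0.000, 3.000, 6.000]] (det J = 90.000).
Solving J·Δ = −F gives Δ = (0.200, -1.422, -1.456).
Then the next iterate is (x, y, z)₁ = (-0.300, 0.578, 0.544).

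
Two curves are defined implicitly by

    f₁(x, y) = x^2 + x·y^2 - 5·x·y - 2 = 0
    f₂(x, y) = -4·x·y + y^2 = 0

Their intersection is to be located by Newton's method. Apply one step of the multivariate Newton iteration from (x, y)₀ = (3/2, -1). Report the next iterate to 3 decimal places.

At (3/2, -1): F = (9.250, 7.000).
Jacobian J = [[2·x + y^2 - 5·y, 2·x·y - 5·x], [-4·y, -4·x + 2·y]].
At the point, J = [[9.000, -10.500], [4.000, -8.000]] (det J = -30.000).
Solving J·Δ = −F gives Δ = (-0.017, 0.867).
Then the next iterate is (x, y)₁ = (1.483, -0.133).

(1.483, -0.133)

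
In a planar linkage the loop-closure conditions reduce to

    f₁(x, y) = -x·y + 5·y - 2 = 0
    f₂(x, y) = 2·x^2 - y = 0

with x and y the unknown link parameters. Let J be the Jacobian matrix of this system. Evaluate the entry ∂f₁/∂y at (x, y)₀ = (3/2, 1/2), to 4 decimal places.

∂f₁/∂y = -x + 5.
At (3/2, 1/2) this is 3.5000.

3.5000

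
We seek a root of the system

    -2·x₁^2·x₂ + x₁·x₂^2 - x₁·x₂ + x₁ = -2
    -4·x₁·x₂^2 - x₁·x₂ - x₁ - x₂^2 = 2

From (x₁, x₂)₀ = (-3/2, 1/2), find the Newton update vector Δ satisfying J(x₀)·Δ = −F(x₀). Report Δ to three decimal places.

(0.167, -0.167)

At (-3/2, 1/2): F = (-1.375, 1.500).
Jacobian J = [[-4·x₁·x₂ + x₂^2 - x₂ + 1, -2·x₁^2 + 2·x₁·x₂ - x₁], [-4·x₂^2 - x₂ - 1, -8·x₁·x₂ - x₁ - 2·x₂]].
At the point, J = [[3.750, -4.500], [-2.500, 6.500]] (det J = 13.125).
Solving J·Δ = −F gives Δ = (0.167, -0.167).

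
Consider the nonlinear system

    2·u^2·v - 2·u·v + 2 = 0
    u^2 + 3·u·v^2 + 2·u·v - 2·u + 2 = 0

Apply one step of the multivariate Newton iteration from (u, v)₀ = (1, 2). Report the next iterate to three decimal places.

(0.500, 1.357)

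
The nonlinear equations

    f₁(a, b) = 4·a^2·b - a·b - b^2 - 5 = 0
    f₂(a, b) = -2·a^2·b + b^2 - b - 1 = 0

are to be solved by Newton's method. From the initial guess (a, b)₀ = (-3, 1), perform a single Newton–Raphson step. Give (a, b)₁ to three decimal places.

(4.474, 5.158)

At (-3, 1): F = (33.000, -19.000).
Jacobian J = [[8·a·b - b, 4·a^2 - a - 2·b], [-4·a·b, -2·a^2 + 2·b - 1]].
At the point, J = [[-25.000, 37.000], [12.000, -17.000]] (det J = -19.000).
Solving J·Δ = −F gives Δ = (7.474, 4.158).
Then the next iterate is (a, b)₁ = (4.474, 5.158).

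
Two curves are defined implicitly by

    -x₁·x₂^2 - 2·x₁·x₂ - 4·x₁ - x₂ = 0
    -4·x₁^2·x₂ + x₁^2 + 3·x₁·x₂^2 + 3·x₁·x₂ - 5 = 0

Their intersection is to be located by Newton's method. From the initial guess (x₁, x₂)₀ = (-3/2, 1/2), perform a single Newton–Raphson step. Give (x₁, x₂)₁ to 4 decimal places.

(-0.2447, 0.2759)

At (-3/2, 1/2): F = (7.3750, -10.6250).
Jacobian J = [[-x₂^2 - 2·x₂ - 4, -2·x₁·x₂ - 2·x₁ - 1], [-8·x₁·x₂ + 2·x₁ + 3·x₂^2 + 3·x₂, -4·x₁^2 + 6·x₁·x₂ + 3·x₁]].
At the point, J = [[-5.2500, 3.5000], [5.2500, -18.0000]] (det J = 76.1250).
Solving J·Δ = −F gives Δ = (1.2553, -0.2241).
Then the next iterate is (x₁, x₂)₁ = (-0.2447, 0.2759).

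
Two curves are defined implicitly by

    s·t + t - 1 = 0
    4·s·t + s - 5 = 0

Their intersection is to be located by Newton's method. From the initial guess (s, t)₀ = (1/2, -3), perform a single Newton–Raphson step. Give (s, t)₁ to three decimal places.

(0.048, -0.238)

At (1/2, -3): F = (-5.500, -10.500).
Jacobian J = [[t, s + 1], [4·t + 1, 4·s]].
At the point, J = [[-3.000, 1.500], [-11.000, 2.000]] (det J = 10.500).
Solving J·Δ = −F gives Δ = (-0.452, 2.762).
Then the next iterate is (s, t)₁ = (0.048, -0.238).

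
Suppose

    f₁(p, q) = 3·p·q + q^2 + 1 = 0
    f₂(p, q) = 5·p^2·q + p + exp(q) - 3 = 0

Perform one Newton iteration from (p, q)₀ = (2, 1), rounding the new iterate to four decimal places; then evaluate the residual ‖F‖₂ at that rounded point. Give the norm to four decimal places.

At (2, 1): F = (8.0000, 21.718282).
Jacobian J = [[3·q, 3·p + 2·q], [10·p·q + 1, 5·p^2 + exp(q)]].
At the point, J = [[3.0000, 8.0000], [21.0000, 22.718282]] (det J = -99.845155).
Solving J·Δ = −F gives Δ = (0.0801, -1.0300).
Then the next iterate is (p, q)₁ = (2.0801, -0.0300).
Re-evaluating at (2.0801, -0.0300): F = (0.813691, -0.598477), so ‖F‖₂ = 1.0101.

1.0101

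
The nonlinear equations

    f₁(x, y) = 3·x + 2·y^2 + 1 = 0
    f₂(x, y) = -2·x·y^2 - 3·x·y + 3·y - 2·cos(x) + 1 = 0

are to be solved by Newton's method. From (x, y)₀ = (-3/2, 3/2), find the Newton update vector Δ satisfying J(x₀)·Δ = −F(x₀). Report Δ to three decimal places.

(0.837, -0.585)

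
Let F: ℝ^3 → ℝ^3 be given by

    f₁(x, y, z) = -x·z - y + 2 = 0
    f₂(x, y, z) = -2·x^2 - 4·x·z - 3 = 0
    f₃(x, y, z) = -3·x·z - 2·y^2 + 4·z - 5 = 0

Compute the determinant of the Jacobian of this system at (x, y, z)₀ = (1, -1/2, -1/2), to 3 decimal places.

12.000

J = [[-z, -1, -x], [-4·x - 4·z, 0, -4·x], [-3·z, -4·y, -3·x + 4]].
At the point, J = [[0.500, -1.000, -1.000], [-2.000, 0.000, -4.000], [1.500, 2.000, 1.000]].
det J = 12.000.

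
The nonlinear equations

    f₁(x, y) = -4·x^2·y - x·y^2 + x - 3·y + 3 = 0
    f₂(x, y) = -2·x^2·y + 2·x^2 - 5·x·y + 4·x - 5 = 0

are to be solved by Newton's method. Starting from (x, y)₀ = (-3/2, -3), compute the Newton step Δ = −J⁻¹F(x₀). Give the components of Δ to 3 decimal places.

(-0.728, 3.954)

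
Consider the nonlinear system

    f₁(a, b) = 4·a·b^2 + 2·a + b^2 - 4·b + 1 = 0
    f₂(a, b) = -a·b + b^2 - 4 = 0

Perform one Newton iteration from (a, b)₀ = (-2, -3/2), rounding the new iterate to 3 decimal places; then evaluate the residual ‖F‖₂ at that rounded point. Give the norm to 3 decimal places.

30.751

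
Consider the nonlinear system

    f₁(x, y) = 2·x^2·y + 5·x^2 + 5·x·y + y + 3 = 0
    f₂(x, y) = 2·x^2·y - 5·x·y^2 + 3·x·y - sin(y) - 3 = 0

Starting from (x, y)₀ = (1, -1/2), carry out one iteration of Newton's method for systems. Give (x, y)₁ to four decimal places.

(0.0172, -0.3243)

At (1, -1/2): F = (4.0000, -6.270574).
Jacobian J = [[4·x·y + 10·x + 5·y, 2·x^2 + 5·x + 1], [4·x·y - 5·y^2 + 3·y, 2·x^2 - 10·x·y + 3·x - cos(y)]].
At the point, J = [[5.5000, 8.0000], [-4.7500, 9.122417]] (det J = 88.173296).
Solving J·Δ = −F gives Δ = (-0.9828, 0.1757).
Then the next iterate is (x, y)₁ = (0.0172, -0.3243).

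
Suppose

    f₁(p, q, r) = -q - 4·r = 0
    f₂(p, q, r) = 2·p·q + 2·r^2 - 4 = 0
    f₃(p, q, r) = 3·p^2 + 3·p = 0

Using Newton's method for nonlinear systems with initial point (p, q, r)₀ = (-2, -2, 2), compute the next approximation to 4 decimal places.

At (-2, -2, 2): F = (-6.0000, 12.0000, 6.0000).
Jacobian J = [[0, -1, -4], [2·q, 2·p, 4·r], [6·p + 3, 0, 0]].
At the point, J = [[0.0000, -1.0000, -4.0000], [-4.0000, -4.0000, 8.0000], [-9.0000, 0.0000, 0.0000]] (det J = 216.0000).
Solving J·Δ = −F gives Δ = (0.6667, -0.4444, -1.3889).
Then the next iterate is (p, q, r)₁ = (-1.3333, -2.4444, 0.6111).

(-1.3333, -2.4444, 0.6111)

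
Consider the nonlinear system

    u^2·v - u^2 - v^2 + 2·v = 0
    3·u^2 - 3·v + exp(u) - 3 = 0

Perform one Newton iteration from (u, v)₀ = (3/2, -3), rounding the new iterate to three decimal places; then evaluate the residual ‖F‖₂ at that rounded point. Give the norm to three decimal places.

At (3/2, -3): F = (-24.000, 17.23169).
Jacobian J = [[2·u·v - 2·u, u^2 - 2·v + 2], [6·u + exp(u), -3]].
At the point, J = [[-12.000, 10.250], [13.48169, -3.000]] (det J = -102.18731).
Solving J·Δ = −F gives Δ = (-1.024, 1.143).
Then the next iterate is (u, v)₁ = (0.476, -1.857).
Re-evaluating at (0.476, -1.857): F = (-7.80978, 4.86035), so ‖F‖₂ = 9.199.

9.199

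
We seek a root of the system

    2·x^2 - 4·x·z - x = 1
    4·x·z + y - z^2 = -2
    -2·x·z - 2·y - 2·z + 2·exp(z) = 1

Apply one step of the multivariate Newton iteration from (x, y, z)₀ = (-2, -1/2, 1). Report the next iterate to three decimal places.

(-0.673, 2.009, 1.032)

At (-2, -1/2, 1): F = (17.000, -7.500, 7.43656).
Jacobian J = [[4·x - 4·z - 1, 0, -4·x], [4·z, 1, 4·x - 2·z], [-2·z, -2, -2·x + 2·exp(z) - 2]].
At the point, J = [[-13.000, 0.000, 8.000], [4.000, 1.000, -10.000], [-2.000, -2.000, 7.43656]] (det J = 115.32467).
Solving J·Δ = −F gives Δ = (1.327, 2.509, 0.032).
Then the next iterate is (x, y, z)₁ = (-0.673, 2.009, 1.032).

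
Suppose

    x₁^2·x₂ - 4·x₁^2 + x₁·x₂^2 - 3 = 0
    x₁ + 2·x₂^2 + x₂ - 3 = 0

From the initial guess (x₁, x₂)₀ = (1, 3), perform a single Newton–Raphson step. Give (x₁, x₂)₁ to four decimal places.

(1.8095, 1.4762)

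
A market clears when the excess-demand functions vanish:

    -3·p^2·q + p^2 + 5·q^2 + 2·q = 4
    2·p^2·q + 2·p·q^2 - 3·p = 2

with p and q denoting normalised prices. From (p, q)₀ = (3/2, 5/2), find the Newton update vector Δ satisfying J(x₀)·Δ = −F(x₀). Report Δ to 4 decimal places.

(-0.1508, -1.0156)

At (3/2, 5/2): F = (17.6250, 23.5000).
Jacobian J = [[-6·p·q + 2·p, -3·p^2 + 10·q + 2], [4·p·q + 2·q^2 - 3, 2·p^2 + 4·p·q]].
At the point, J = [[-19.5000, 20.2500], [24.5000, 19.5000]] (det J = -876.3750).
Solving J·Δ = −F gives Δ = (-0.1508, -1.0156).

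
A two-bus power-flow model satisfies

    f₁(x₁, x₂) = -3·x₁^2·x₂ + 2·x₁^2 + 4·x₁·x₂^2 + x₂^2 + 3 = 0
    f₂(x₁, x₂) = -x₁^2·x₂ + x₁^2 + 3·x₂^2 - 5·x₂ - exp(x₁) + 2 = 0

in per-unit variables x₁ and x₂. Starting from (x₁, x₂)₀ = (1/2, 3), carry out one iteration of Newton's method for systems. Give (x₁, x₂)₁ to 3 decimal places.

At (1/2, 3): F = (28.250, 11.85128).
Jacobian J = [[-6·x₁·x₂ + 4·x₁ + 4·x₂^2, -3·x₁^2 + 8·x₁·x₂ + 2·x₂], [-2·x₁·x₂ + 2·x₁ - exp(x₁), -x₁^2 + 6·x₂ - 5]].
At the point, J = [[29.000, 17.250], [-3.64872, 12.750]] (det J = 432.69044).
Solving J·Δ = −F gives Δ = (-0.360, -1.033).
Then the next iterate is (x₁, x₂)₁ = (0.140, 1.967).

(0.140, 1.967)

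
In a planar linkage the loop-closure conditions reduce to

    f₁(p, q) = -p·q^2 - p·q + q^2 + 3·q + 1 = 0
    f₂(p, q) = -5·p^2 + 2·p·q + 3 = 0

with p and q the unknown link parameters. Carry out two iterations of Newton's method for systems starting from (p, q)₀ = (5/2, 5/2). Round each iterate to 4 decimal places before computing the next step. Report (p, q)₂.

At (5/2, 5/2): F = (-7.1250, -15.7500).
Jacobian J = [[-q^2 - q, -2·p·q - p + 2·q + 3], [-10·p + 2·q, 2·p]].
At the point, J = [[-8.7500, -7.0000], [-20.0000, 5.0000]] (det J = -183.7500).
Solving J·Δ = −F gives Δ = (-0.7939, -0.0255).
Then the next iterate is (p, q)₁ = (1.7061, 2.4745).
Round to (1.7061, 2.4745) and repeat: F = (-0.121801, -3.110397), J = [[-8.597650, -2.200589], [-12.1120, 3.4122]].
Δ = (-0.1297, 0.4513), so (p, q)₂ = (1.5764, 2.9258).

(1.5764, 2.9258)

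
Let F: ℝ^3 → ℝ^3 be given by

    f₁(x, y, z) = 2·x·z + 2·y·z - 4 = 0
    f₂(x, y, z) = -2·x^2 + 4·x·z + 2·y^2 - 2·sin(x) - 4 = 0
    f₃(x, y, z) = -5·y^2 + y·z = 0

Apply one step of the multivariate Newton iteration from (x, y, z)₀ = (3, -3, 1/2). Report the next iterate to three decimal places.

(5.167, -1.167, 3.638)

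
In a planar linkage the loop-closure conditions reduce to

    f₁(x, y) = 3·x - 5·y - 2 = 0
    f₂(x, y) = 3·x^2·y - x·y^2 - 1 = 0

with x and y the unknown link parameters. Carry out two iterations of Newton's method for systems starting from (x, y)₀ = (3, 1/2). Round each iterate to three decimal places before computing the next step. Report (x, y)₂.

At (3, 1/2): F = (4.500, 11.750).
Jacobian J = [[3, -5], [6·x·y - y^2, 3·x^2 - 2·x·y]].
At the point, J = [[3.000, -5.000], [8.750, 24.000]] (det J = 115.750).
Solving J·Δ = −F gives Δ = (-1.441, 0.036).
Then the next iterate is (x, y)₁ = (1.559, 0.536).
Round to (1.559, 0.536) and repeat: F = (-0.003, 2.46032), J = [[3.000, -5.000], [4.72645, 5.62019]].
Δ = (-0.303, -0.183), so (x, y)₂ = (1.256, 0.353).

(1.256, 0.353)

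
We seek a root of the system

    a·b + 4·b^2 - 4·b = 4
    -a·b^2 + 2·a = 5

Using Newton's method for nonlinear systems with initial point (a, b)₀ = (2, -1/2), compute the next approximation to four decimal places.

(3.3684, -0.9474)

At (2, -1/2): F = (-2.0000, -1.5000).
Jacobian J = [[b, a + 8·b - 4], [-b^2 + 2, -2·a·b]].
At the point, J = [[-0.5000, -6.0000], [1.7500, 2.0000]] (det J = 9.5000).
Solving J·Δ = −F gives Δ = (1.3684, -0.4474).
Then the next iterate is (a, b)₁ = (3.3684, -0.9474).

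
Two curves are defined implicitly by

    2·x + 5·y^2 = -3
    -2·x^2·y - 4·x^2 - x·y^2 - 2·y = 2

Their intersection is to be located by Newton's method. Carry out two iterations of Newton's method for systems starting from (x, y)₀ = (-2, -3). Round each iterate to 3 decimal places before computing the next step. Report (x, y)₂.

(-15.328, -2.564)

At (-2, -3): F = (44.000, 30.000).
Jacobian J = [[2, 10·y], [-4·x·y - 8·x - y^2, -2·x^2 - 2·x·y - 2]].
At the point, J = [[2.000, -30.000], [-17.000, -22.000]] (det J = -554.000).
Solving J·Δ = −F gives Δ = (-0.123, 1.458).
Then the next iterate is (x, y)₁ = (-2.123, -1.542).
Round to (-2.123, -1.542) and repeat: F = (10.64282, 2.00346), J = [[2.000, -15.420], [1.51157, -17.56159]].
Δ = (-13.205, -1.022), so (x, y)₂ = (-15.328, -2.564).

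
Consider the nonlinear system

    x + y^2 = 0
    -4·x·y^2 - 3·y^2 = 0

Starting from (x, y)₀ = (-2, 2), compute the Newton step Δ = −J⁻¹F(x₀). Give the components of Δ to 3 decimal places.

(0.476, -0.619)

At (-2, 2): F = (2.000, 20.000).
Jacobian J = [[1, 2·y], [-4·y^2, -8·x·y - 6·y]].
At the point, J = [[1.000, 4.000], [-16.000, 20.000]] (det J = 84.000).
Solving J·Δ = −F gives Δ = (0.476, -0.619).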